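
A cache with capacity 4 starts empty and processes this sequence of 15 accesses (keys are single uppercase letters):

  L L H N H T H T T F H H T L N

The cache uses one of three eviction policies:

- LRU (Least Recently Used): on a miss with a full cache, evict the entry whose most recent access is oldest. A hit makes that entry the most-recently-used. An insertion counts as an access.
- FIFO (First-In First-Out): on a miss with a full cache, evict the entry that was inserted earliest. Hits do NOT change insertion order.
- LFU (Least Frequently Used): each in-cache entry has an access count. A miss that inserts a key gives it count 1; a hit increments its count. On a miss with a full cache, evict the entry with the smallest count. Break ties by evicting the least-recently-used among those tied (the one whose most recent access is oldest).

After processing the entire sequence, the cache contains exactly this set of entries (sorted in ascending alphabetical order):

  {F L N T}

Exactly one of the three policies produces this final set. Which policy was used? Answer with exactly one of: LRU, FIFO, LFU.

Simulating under each policy and comparing final sets:
  LRU: final set = {H L N T} -> differs
  FIFO: final set = {F L N T} -> MATCHES target
  LFU: final set = {H L N T} -> differs
Only FIFO produces the target set.

Answer: FIFO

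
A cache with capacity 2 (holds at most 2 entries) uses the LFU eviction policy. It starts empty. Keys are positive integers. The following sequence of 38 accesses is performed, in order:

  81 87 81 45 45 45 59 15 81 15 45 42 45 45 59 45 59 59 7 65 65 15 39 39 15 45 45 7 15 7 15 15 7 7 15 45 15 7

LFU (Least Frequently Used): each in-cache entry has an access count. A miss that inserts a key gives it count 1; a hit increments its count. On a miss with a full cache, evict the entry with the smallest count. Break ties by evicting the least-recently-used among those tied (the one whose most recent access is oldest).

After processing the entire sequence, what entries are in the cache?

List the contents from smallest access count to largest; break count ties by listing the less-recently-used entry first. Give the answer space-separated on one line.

Answer: 7 45

Derivation:
LFU simulation (capacity=2):
  1. access 81: MISS. Cache: [81(c=1)]
  2. access 87: MISS. Cache: [81(c=1) 87(c=1)]
  3. access 81: HIT, count now 2. Cache: [87(c=1) 81(c=2)]
  4. access 45: MISS, evict 87(c=1). Cache: [45(c=1) 81(c=2)]
  5. access 45: HIT, count now 2. Cache: [81(c=2) 45(c=2)]
  6. access 45: HIT, count now 3. Cache: [81(c=2) 45(c=3)]
  7. access 59: MISS, evict 81(c=2). Cache: [59(c=1) 45(c=3)]
  8. access 15: MISS, evict 59(c=1). Cache: [15(c=1) 45(c=3)]
  9. access 81: MISS, evict 15(c=1). Cache: [81(c=1) 45(c=3)]
  10. access 15: MISS, evict 81(c=1). Cache: [15(c=1) 45(c=3)]
  11. access 45: HIT, count now 4. Cache: [15(c=1) 45(c=4)]
  12. access 42: MISS, evict 15(c=1). Cache: [42(c=1) 45(c=4)]
  13. access 45: HIT, count now 5. Cache: [42(c=1) 45(c=5)]
  14. access 45: HIT, count now 6. Cache: [42(c=1) 45(c=6)]
  15. access 59: MISS, evict 42(c=1). Cache: [59(c=1) 45(c=6)]
  16. access 45: HIT, count now 7. Cache: [59(c=1) 45(c=7)]
  17. access 59: HIT, count now 2. Cache: [59(c=2) 45(c=7)]
  18. access 59: HIT, count now 3. Cache: [59(c=3) 45(c=7)]
  19. access 7: MISS, evict 59(c=3). Cache: [7(c=1) 45(c=7)]
  20. access 65: MISS, evict 7(c=1). Cache: [65(c=1) 45(c=7)]
  21. access 65: HIT, count now 2. Cache: [65(c=2) 45(c=7)]
  22. access 15: MISS, evict 65(c=2). Cache: [15(c=1) 45(c=7)]
  23. access 39: MISS, evict 15(c=1). Cache: [39(c=1) 45(c=7)]
  24. access 39: HIT, count now 2. Cache: [39(c=2) 45(c=7)]
  25. access 15: MISS, evict 39(c=2). Cache: [15(c=1) 45(c=7)]
  26. access 45: HIT, count now 8. Cache: [15(c=1) 45(c=8)]
  27. access 45: HIT, count now 9. Cache: [15(c=1) 45(c=9)]
  28. access 7: MISS, evict 15(c=1). Cache: [7(c=1) 45(c=9)]
  29. access 15: MISS, evict 7(c=1). Cache: [15(c=1) 45(c=9)]
  30. access 7: MISS, evict 15(c=1). Cache: [7(c=1) 45(c=9)]
  31. access 15: MISS, evict 7(c=1). Cache: [15(c=1) 45(c=9)]
  32. access 15: HIT, count now 2. Cache: [15(c=2) 45(c=9)]
  33. access 7: MISS, evict 15(c=2). Cache: [7(c=1) 45(c=9)]
  34. access 7: HIT, count now 2. Cache: [7(c=2) 45(c=9)]
  35. access 15: MISS, evict 7(c=2). Cache: [15(c=1) 45(c=9)]
  36. access 45: HIT, count now 10. Cache: [15(c=1) 45(c=10)]
  37. access 15: HIT, count now 2. Cache: [15(c=2) 45(c=10)]
  38. access 7: MISS, evict 15(c=2). Cache: [7(c=1) 45(c=10)]
Total: 17 hits, 21 misses, 19 evictions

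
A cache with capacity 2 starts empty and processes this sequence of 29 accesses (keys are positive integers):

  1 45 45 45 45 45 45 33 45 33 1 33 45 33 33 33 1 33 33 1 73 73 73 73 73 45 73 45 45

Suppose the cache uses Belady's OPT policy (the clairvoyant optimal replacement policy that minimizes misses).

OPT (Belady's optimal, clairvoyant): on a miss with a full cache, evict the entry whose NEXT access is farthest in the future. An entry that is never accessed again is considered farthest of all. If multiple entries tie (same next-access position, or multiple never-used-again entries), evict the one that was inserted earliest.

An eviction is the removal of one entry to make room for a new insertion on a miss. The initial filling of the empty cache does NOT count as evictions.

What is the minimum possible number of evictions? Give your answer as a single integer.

Answer: 6

Derivation:
OPT (Belady) simulation (capacity=2):
  1. access 1: MISS. Cache: [1]
  2. access 45: MISS. Cache: [1 45]
  3. access 45: HIT. Next use of 45: step 4. Cache: [1 45]
  4. access 45: HIT. Next use of 45: step 5. Cache: [1 45]
  5. access 45: HIT. Next use of 45: step 6. Cache: [1 45]
  6. access 45: HIT. Next use of 45: step 7. Cache: [1 45]
  7. access 45: HIT. Next use of 45: step 9. Cache: [1 45]
  8. access 33: MISS, evict 1 (next use: step 11). Cache: [45 33]
  9. access 45: HIT. Next use of 45: step 13. Cache: [45 33]
  10. access 33: HIT. Next use of 33: step 12. Cache: [45 33]
  11. access 1: MISS, evict 45 (next use: step 13). Cache: [33 1]
  12. access 33: HIT. Next use of 33: step 14. Cache: [33 1]
  13. access 45: MISS, evict 1 (next use: step 17). Cache: [33 45]
  14. access 33: HIT. Next use of 33: step 15. Cache: [33 45]
  15. access 33: HIT. Next use of 33: step 16. Cache: [33 45]
  16. access 33: HIT. Next use of 33: step 18. Cache: [33 45]
  17. access 1: MISS, evict 45 (next use: step 26). Cache: [33 1]
  18. access 33: HIT. Next use of 33: step 19. Cache: [33 1]
  19. access 33: HIT. Next use of 33: never. Cache: [33 1]
  20. access 1: HIT. Next use of 1: never. Cache: [33 1]
  21. access 73: MISS, evict 33 (next use: never). Cache: [1 73]
  22. access 73: HIT. Next use of 73: step 23. Cache: [1 73]
  23. access 73: HIT. Next use of 73: step 24. Cache: [1 73]
  24. access 73: HIT. Next use of 73: step 25. Cache: [1 73]
  25. access 73: HIT. Next use of 73: step 27. Cache: [1 73]
  26. access 45: MISS, evict 1 (next use: never). Cache: [73 45]
  27. access 73: HIT. Next use of 73: never. Cache: [73 45]
  28. access 45: HIT. Next use of 45: step 29. Cache: [73 45]
  29. access 45: HIT. Next use of 45: never. Cache: [73 45]
Total: 21 hits, 8 misses, 6 evictions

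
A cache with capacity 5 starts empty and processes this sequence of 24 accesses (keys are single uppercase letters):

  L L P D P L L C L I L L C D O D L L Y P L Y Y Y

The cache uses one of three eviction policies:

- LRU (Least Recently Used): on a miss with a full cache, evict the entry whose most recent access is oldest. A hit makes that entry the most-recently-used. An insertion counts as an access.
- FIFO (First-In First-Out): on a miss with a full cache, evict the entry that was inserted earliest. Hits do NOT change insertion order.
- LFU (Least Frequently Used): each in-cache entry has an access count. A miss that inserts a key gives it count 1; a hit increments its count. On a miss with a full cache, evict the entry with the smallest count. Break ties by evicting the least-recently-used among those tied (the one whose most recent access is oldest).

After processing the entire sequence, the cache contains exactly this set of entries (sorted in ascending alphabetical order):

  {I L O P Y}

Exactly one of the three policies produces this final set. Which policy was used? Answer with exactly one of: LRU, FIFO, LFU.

Simulating under each policy and comparing final sets:
  LRU: final set = {D L O P Y} -> differs
  FIFO: final set = {I L O P Y} -> MATCHES target
  LFU: final set = {C D L P Y} -> differs
Only FIFO produces the target set.

Answer: FIFO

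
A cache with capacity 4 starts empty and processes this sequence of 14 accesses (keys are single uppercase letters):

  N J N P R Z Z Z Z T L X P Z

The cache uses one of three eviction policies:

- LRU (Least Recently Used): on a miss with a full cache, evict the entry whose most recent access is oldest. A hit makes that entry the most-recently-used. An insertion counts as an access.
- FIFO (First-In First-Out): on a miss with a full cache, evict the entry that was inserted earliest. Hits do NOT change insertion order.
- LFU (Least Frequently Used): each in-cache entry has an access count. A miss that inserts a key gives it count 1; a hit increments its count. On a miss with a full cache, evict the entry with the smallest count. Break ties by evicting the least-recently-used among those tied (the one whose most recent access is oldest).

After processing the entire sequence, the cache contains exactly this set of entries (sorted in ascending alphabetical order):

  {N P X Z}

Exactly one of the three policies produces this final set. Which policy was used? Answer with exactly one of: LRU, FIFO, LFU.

Answer: LFU

Derivation:
Simulating under each policy and comparing final sets:
  LRU: final set = {L P X Z} -> differs
  FIFO: final set = {L P X Z} -> differs
  LFU: final set = {N P X Z} -> MATCHES target
Only LFU produces the target set.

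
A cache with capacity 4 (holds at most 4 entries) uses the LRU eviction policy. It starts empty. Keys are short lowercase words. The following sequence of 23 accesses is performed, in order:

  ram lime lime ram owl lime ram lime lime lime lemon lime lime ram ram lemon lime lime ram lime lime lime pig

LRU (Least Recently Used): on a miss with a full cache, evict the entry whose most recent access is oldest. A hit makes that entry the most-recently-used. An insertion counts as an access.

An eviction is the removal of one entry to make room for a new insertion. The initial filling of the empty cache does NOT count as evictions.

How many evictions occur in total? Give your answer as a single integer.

LRU simulation (capacity=4):
  1. access ram: MISS. Cache (LRU->MRU): [ram]
  2. access lime: MISS. Cache (LRU->MRU): [ram lime]
  3. access lime: HIT. Cache (LRU->MRU): [ram lime]
  4. access ram: HIT. Cache (LRU->MRU): [lime ram]
  5. access owl: MISS. Cache (LRU->MRU): [lime ram owl]
  6. access lime: HIT. Cache (LRU->MRU): [ram owl lime]
  7. access ram: HIT. Cache (LRU->MRU): [owl lime ram]
  8. access lime: HIT. Cache (LRU->MRU): [owl ram lime]
  9. access lime: HIT. Cache (LRU->MRU): [owl ram lime]
  10. access lime: HIT. Cache (LRU->MRU): [owl ram lime]
  11. access lemon: MISS. Cache (LRU->MRU): [owl ram lime lemon]
  12. access lime: HIT. Cache (LRU->MRU): [owl ram lemon lime]
  13. access lime: HIT. Cache (LRU->MRU): [owl ram lemon lime]
  14. access ram: HIT. Cache (LRU->MRU): [owl lemon lime ram]
  15. access ram: HIT. Cache (LRU->MRU): [owl lemon lime ram]
  16. access lemon: HIT. Cache (LRU->MRU): [owl lime ram lemon]
  17. access lime: HIT. Cache (LRU->MRU): [owl ram lemon lime]
  18. access lime: HIT. Cache (LRU->MRU): [owl ram lemon lime]
  19. access ram: HIT. Cache (LRU->MRU): [owl lemon lime ram]
  20. access lime: HIT. Cache (LRU->MRU): [owl lemon ram lime]
  21. access lime: HIT. Cache (LRU->MRU): [owl lemon ram lime]
  22. access lime: HIT. Cache (LRU->MRU): [owl lemon ram lime]
  23. access pig: MISS, evict owl. Cache (LRU->MRU): [lemon ram lime pig]
Total: 18 hits, 5 misses, 1 evictions

Answer: 1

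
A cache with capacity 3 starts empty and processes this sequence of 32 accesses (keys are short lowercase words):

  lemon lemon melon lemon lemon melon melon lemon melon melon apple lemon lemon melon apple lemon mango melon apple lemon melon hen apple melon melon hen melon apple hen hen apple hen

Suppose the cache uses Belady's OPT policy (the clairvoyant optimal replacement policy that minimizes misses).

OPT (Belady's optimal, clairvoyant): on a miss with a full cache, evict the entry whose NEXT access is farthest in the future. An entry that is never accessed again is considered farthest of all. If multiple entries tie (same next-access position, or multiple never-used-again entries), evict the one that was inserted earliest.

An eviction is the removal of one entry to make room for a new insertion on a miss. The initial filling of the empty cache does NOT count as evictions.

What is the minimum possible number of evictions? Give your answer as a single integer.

OPT (Belady) simulation (capacity=3):
  1. access lemon: MISS. Cache: [lemon]
  2. access lemon: HIT. Next use of lemon: step 4. Cache: [lemon]
  3. access melon: MISS. Cache: [lemon melon]
  4. access lemon: HIT. Next use of lemon: step 5. Cache: [lemon melon]
  5. access lemon: HIT. Next use of lemon: step 8. Cache: [lemon melon]
  6. access melon: HIT. Next use of melon: step 7. Cache: [lemon melon]
  7. access melon: HIT. Next use of melon: step 9. Cache: [lemon melon]
  8. access lemon: HIT. Next use of lemon: step 12. Cache: [lemon melon]
  9. access melon: HIT. Next use of melon: step 10. Cache: [lemon melon]
  10. access melon: HIT. Next use of melon: step 14. Cache: [lemon melon]
  11. access apple: MISS. Cache: [lemon melon apple]
  12. access lemon: HIT. Next use of lemon: step 13. Cache: [lemon melon apple]
  13. access lemon: HIT. Next use of lemon: step 16. Cache: [lemon melon apple]
  14. access melon: HIT. Next use of melon: step 18. Cache: [lemon melon apple]
  15. access apple: HIT. Next use of apple: step 19. Cache: [lemon melon apple]
  16. access lemon: HIT. Next use of lemon: step 20. Cache: [lemon melon apple]
  17. access mango: MISS, evict lemon (next use: step 20). Cache: [melon apple mango]
  18. access melon: HIT. Next use of melon: step 21. Cache: [melon apple mango]
  19. access apple: HIT. Next use of apple: step 23. Cache: [melon apple mango]
  20. access lemon: MISS, evict mango (next use: never). Cache: [melon apple lemon]
  21. access melon: HIT. Next use of melon: step 24. Cache: [melon apple lemon]
  22. access hen: MISS, evict lemon (next use: never). Cache: [melon apple hen]
  23. access apple: HIT. Next use of apple: step 28. Cache: [melon apple hen]
  24. access melon: HIT. Next use of melon: step 25. Cache: [melon apple hen]
  25. access melon: HIT. Next use of melon: step 27. Cache: [melon apple hen]
  26. access hen: HIT. Next use of hen: step 29. Cache: [melon apple hen]
  27. access melon: HIT. Next use of melon: never. Cache: [melon apple hen]
  28. access apple: HIT. Next use of apple: step 31. Cache: [melon apple hen]
  29. access hen: HIT. Next use of hen: step 30. Cache: [melon apple hen]
  30. access hen: HIT. Next use of hen: step 32. Cache: [melon apple hen]
  31. access apple: HIT. Next use of apple: never. Cache: [melon apple hen]
  32. access hen: HIT. Next use of hen: never. Cache: [melon apple hen]
Total: 26 hits, 6 misses, 3 evictions

Answer: 3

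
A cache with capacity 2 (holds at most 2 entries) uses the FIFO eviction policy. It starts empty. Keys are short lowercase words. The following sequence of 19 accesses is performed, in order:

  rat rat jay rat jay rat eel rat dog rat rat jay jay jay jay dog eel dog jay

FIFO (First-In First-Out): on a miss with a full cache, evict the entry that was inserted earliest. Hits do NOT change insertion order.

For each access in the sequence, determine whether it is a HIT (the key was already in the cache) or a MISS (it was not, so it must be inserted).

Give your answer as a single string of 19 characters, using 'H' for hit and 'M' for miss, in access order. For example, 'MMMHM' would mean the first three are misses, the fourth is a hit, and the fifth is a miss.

FIFO simulation (capacity=2):
  1. access rat: MISS. Cache (old->new): [rat]
  2. access rat: HIT. Cache (old->new): [rat]
  3. access jay: MISS. Cache (old->new): [rat jay]
  4. access rat: HIT. Cache (old->new): [rat jay]
  5. access jay: HIT. Cache (old->new): [rat jay]
  6. access rat: HIT. Cache (old->new): [rat jay]
  7. access eel: MISS, evict rat. Cache (old->new): [jay eel]
  8. access rat: MISS, evict jay. Cache (old->new): [eel rat]
  9. access dog: MISS, evict eel. Cache (old->new): [rat dog]
  10. access rat: HIT. Cache (old->new): [rat dog]
  11. access rat: HIT. Cache (old->new): [rat dog]
  12. access jay: MISS, evict rat. Cache (old->new): [dog jay]
  13. access jay: HIT. Cache (old->new): [dog jay]
  14. access jay: HIT. Cache (old->new): [dog jay]
  15. access jay: HIT. Cache (old->new): [dog jay]
  16. access dog: HIT. Cache (old->new): [dog jay]
  17. access eel: MISS, evict dog. Cache (old->new): [jay eel]
  18. access dog: MISS, evict jay. Cache (old->new): [eel dog]
  19. access jay: MISS, evict eel. Cache (old->new): [dog jay]
Total: 10 hits, 9 misses, 7 evictions

Answer: MHMHHHMMMHHMHHHHMMM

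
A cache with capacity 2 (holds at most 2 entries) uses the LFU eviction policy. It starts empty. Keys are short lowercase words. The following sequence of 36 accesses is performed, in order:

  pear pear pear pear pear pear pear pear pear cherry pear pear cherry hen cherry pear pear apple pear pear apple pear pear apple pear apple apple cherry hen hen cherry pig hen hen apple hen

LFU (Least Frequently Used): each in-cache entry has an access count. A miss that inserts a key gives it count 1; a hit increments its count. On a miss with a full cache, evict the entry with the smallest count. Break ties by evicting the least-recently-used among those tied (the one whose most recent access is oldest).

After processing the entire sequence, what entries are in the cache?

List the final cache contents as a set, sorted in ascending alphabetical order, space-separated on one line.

Answer: hen pear

Derivation:
LFU simulation (capacity=2):
  1. access pear: MISS. Cache: [pear(c=1)]
  2. access pear: HIT, count now 2. Cache: [pear(c=2)]
  3. access pear: HIT, count now 3. Cache: [pear(c=3)]
  4. access pear: HIT, count now 4. Cache: [pear(c=4)]
  5. access pear: HIT, count now 5. Cache: [pear(c=5)]
  6. access pear: HIT, count now 6. Cache: [pear(c=6)]
  7. access pear: HIT, count now 7. Cache: [pear(c=7)]
  8. access pear: HIT, count now 8. Cache: [pear(c=8)]
  9. access pear: HIT, count now 9. Cache: [pear(c=9)]
  10. access cherry: MISS. Cache: [cherry(c=1) pear(c=9)]
  11. access pear: HIT, count now 10. Cache: [cherry(c=1) pear(c=10)]
  12. access pear: HIT, count now 11. Cache: [cherry(c=1) pear(c=11)]
  13. access cherry: HIT, count now 2. Cache: [cherry(c=2) pear(c=11)]
  14. access hen: MISS, evict cherry(c=2). Cache: [hen(c=1) pear(c=11)]
  15. access cherry: MISS, evict hen(c=1). Cache: [cherry(c=1) pear(c=11)]
  16. access pear: HIT, count now 12. Cache: [cherry(c=1) pear(c=12)]
  17. access pear: HIT, count now 13. Cache: [cherry(c=1) pear(c=13)]
  18. access apple: MISS, evict cherry(c=1). Cache: [apple(c=1) pear(c=13)]
  19. access pear: HIT, count now 14. Cache: [apple(c=1) pear(c=14)]
  20. access pear: HIT, count now 15. Cache: [apple(c=1) pear(c=15)]
  21. access apple: HIT, count now 2. Cache: [apple(c=2) pear(c=15)]
  22. access pear: HIT, count now 16. Cache: [apple(c=2) pear(c=16)]
  23. access pear: HIT, count now 17. Cache: [apple(c=2) pear(c=17)]
  24. access apple: HIT, count now 3. Cache: [apple(c=3) pear(c=17)]
  25. access pear: HIT, count now 18. Cache: [apple(c=3) pear(c=18)]
  26. access apple: HIT, count now 4. Cache: [apple(c=4) pear(c=18)]
  27. access apple: HIT, count now 5. Cache: [apple(c=5) pear(c=18)]
  28. access cherry: MISS, evict apple(c=5). Cache: [cherry(c=1) pear(c=18)]
  29. access hen: MISS, evict cherry(c=1). Cache: [hen(c=1) pear(c=18)]
  30. access hen: HIT, count now 2. Cache: [hen(c=2) pear(c=18)]
  31. access cherry: MISS, evict hen(c=2). Cache: [cherry(c=1) pear(c=18)]
  32. access pig: MISS, evict cherry(c=1). Cache: [pig(c=1) pear(c=18)]
  33. access hen: MISS, evict pig(c=1). Cache: [hen(c=1) pear(c=18)]
  34. access hen: HIT, count now 2. Cache: [hen(c=2) pear(c=18)]
  35. access apple: MISS, evict hen(c=2). Cache: [apple(c=1) pear(c=18)]
  36. access hen: MISS, evict apple(c=1). Cache: [hen(c=1) pear(c=18)]
Total: 24 hits, 12 misses, 10 evictions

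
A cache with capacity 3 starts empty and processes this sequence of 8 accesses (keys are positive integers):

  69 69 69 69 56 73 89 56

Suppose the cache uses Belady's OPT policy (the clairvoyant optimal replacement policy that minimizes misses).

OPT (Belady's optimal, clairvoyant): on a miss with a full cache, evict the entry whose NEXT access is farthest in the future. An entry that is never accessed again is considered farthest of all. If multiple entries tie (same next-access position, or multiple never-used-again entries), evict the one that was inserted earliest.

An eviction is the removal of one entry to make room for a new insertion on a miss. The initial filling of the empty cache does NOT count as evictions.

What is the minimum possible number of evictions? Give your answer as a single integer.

Answer: 1

Derivation:
OPT (Belady) simulation (capacity=3):
  1. access 69: MISS. Cache: [69]
  2. access 69: HIT. Next use of 69: step 3. Cache: [69]
  3. access 69: HIT. Next use of 69: step 4. Cache: [69]
  4. access 69: HIT. Next use of 69: never. Cache: [69]
  5. access 56: MISS. Cache: [69 56]
  6. access 73: MISS. Cache: [69 56 73]
  7. access 89: MISS, evict 69 (next use: never). Cache: [56 73 89]
  8. access 56: HIT. Next use of 56: never. Cache: [56 73 89]
Total: 4 hits, 4 misses, 1 evictions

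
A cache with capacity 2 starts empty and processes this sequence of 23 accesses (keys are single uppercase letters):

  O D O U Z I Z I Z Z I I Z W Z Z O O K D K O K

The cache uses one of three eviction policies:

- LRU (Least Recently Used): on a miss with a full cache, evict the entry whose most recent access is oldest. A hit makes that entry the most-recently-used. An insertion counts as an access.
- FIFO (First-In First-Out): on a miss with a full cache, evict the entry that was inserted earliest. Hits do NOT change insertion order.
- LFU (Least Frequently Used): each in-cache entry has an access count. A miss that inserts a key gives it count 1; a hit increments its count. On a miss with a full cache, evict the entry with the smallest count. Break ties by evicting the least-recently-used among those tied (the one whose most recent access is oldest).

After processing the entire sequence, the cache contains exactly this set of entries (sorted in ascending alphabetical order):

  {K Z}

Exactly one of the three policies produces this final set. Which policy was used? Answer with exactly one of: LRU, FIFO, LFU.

Answer: LFU

Derivation:
Simulating under each policy and comparing final sets:
  LRU: final set = {K O} -> differs
  FIFO: final set = {K O} -> differs
  LFU: final set = {K Z} -> MATCHES target
Only LFU produces the target set.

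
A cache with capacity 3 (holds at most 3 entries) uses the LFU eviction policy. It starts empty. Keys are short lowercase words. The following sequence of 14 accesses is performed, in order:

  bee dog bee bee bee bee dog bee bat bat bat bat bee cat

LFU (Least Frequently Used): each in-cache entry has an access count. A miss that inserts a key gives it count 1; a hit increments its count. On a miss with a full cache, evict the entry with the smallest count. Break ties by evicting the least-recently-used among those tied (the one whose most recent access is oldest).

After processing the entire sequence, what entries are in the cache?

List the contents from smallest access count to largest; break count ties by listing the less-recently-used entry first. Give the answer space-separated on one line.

Answer: cat bat bee

Derivation:
LFU simulation (capacity=3):
  1. access bee: MISS. Cache: [bee(c=1)]
  2. access dog: MISS. Cache: [bee(c=1) dog(c=1)]
  3. access bee: HIT, count now 2. Cache: [dog(c=1) bee(c=2)]
  4. access bee: HIT, count now 3. Cache: [dog(c=1) bee(c=3)]
  5. access bee: HIT, count now 4. Cache: [dog(c=1) bee(c=4)]
  6. access bee: HIT, count now 5. Cache: [dog(c=1) bee(c=5)]
  7. access dog: HIT, count now 2. Cache: [dog(c=2) bee(c=5)]
  8. access bee: HIT, count now 6. Cache: [dog(c=2) bee(c=6)]
  9. access bat: MISS. Cache: [bat(c=1) dog(c=2) bee(c=6)]
  10. access bat: HIT, count now 2. Cache: [dog(c=2) bat(c=2) bee(c=6)]
  11. access bat: HIT, count now 3. Cache: [dog(c=2) bat(c=3) bee(c=6)]
  12. access bat: HIT, count now 4. Cache: [dog(c=2) bat(c=4) bee(c=6)]
  13. access bee: HIT, count now 7. Cache: [dog(c=2) bat(c=4) bee(c=7)]
  14. access cat: MISS, evict dog(c=2). Cache: [cat(c=1) bat(c=4) bee(c=7)]
Total: 10 hits, 4 misses, 1 evictions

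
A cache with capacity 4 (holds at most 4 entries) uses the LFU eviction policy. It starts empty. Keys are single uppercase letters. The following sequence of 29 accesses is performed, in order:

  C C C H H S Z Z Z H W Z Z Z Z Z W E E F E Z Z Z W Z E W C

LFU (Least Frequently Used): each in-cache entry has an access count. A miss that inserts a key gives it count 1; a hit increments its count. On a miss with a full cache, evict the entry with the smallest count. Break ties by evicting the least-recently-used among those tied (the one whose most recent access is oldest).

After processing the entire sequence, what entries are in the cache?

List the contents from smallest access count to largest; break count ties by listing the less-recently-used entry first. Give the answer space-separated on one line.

LFU simulation (capacity=4):
  1. access C: MISS. Cache: [C(c=1)]
  2. access C: HIT, count now 2. Cache: [C(c=2)]
  3. access C: HIT, count now 3. Cache: [C(c=3)]
  4. access H: MISS. Cache: [H(c=1) C(c=3)]
  5. access H: HIT, count now 2. Cache: [H(c=2) C(c=3)]
  6. access S: MISS. Cache: [S(c=1) H(c=2) C(c=3)]
  7. access Z: MISS. Cache: [S(c=1) Z(c=1) H(c=2) C(c=3)]
  8. access Z: HIT, count now 2. Cache: [S(c=1) H(c=2) Z(c=2) C(c=3)]
  9. access Z: HIT, count now 3. Cache: [S(c=1) H(c=2) C(c=3) Z(c=3)]
  10. access H: HIT, count now 3. Cache: [S(c=1) C(c=3) Z(c=3) H(c=3)]
  11. access W: MISS, evict S(c=1). Cache: [W(c=1) C(c=3) Z(c=3) H(c=3)]
  12. access Z: HIT, count now 4. Cache: [W(c=1) C(c=3) H(c=3) Z(c=4)]
  13. access Z: HIT, count now 5. Cache: [W(c=1) C(c=3) H(c=3) Z(c=5)]
  14. access Z: HIT, count now 6. Cache: [W(c=1) C(c=3) H(c=3) Z(c=6)]
  15. access Z: HIT, count now 7. Cache: [W(c=1) C(c=3) H(c=3) Z(c=7)]
  16. access Z: HIT, count now 8. Cache: [W(c=1) C(c=3) H(c=3) Z(c=8)]
  17. access W: HIT, count now 2. Cache: [W(c=2) C(c=3) H(c=3) Z(c=8)]
  18. access E: MISS, evict W(c=2). Cache: [E(c=1) C(c=3) H(c=3) Z(c=8)]
  19. access E: HIT, count now 2. Cache: [E(c=2) C(c=3) H(c=3) Z(c=8)]
  20. access F: MISS, evict E(c=2). Cache: [F(c=1) C(c=3) H(c=3) Z(c=8)]
  21. access E: MISS, evict F(c=1). Cache: [E(c=1) C(c=3) H(c=3) Z(c=8)]
  22. access Z: HIT, count now 9. Cache: [E(c=1) C(c=3) H(c=3) Z(c=9)]
  23. access Z: HIT, count now 10. Cache: [E(c=1) C(c=3) H(c=3) Z(c=10)]
  24. access Z: HIT, count now 11. Cache: [E(c=1) C(c=3) H(c=3) Z(c=11)]
  25. access W: MISS, evict E(c=1). Cache: [W(c=1) C(c=3) H(c=3) Z(c=11)]
  26. access Z: HIT, count now 12. Cache: [W(c=1) C(c=3) H(c=3) Z(c=12)]
  27. access E: MISS, evict W(c=1). Cache: [E(c=1) C(c=3) H(c=3) Z(c=12)]
  28. access W: MISS, evict E(c=1). Cache: [W(c=1) C(c=3) H(c=3) Z(c=12)]
  29. access C: HIT, count now 4. Cache: [W(c=1) H(c=3) C(c=4) Z(c=12)]
Total: 18 hits, 11 misses, 7 evictions

Answer: W H C Z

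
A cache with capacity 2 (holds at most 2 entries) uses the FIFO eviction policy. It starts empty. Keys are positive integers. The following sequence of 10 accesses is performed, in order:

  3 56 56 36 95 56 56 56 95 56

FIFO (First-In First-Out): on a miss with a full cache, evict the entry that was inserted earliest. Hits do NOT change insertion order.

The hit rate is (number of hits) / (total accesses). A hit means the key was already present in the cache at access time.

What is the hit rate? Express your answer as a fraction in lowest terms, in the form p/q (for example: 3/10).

Answer: 1/2

Derivation:
FIFO simulation (capacity=2):
  1. access 3: MISS. Cache (old->new): [3]
  2. access 56: MISS. Cache (old->new): [3 56]
  3. access 56: HIT. Cache (old->new): [3 56]
  4. access 36: MISS, evict 3. Cache (old->new): [56 36]
  5. access 95: MISS, evict 56. Cache (old->new): [36 95]
  6. access 56: MISS, evict 36. Cache (old->new): [95 56]
  7. access 56: HIT. Cache (old->new): [95 56]
  8. access 56: HIT. Cache (old->new): [95 56]
  9. access 95: HIT. Cache (old->new): [95 56]
  10. access 56: HIT. Cache (old->new): [95 56]
Total: 5 hits, 5 misses, 3 evictions

Hit rate = 5/10 = 1/2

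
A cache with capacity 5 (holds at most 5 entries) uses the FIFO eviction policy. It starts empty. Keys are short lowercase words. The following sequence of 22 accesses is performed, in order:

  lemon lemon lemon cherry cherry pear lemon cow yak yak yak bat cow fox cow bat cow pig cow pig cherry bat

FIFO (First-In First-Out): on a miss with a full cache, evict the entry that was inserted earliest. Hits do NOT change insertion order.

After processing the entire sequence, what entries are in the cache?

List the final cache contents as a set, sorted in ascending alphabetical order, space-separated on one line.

FIFO simulation (capacity=5):
  1. access lemon: MISS. Cache (old->new): [lemon]
  2. access lemon: HIT. Cache (old->new): [lemon]
  3. access lemon: HIT. Cache (old->new): [lemon]
  4. access cherry: MISS. Cache (old->new): [lemon cherry]
  5. access cherry: HIT. Cache (old->new): [lemon cherry]
  6. access pear: MISS. Cache (old->new): [lemon cherry pear]
  7. access lemon: HIT. Cache (old->new): [lemon cherry pear]
  8. access cow: MISS. Cache (old->new): [lemon cherry pear cow]
  9. access yak: MISS. Cache (old->new): [lemon cherry pear cow yak]
  10. access yak: HIT. Cache (old->new): [lemon cherry pear cow yak]
  11. access yak: HIT. Cache (old->new): [lemon cherry pear cow yak]
  12. access bat: MISS, evict lemon. Cache (old->new): [cherry pear cow yak bat]
  13. access cow: HIT. Cache (old->new): [cherry pear cow yak bat]
  14. access fox: MISS, evict cherry. Cache (old->new): [pear cow yak bat fox]
  15. access cow: HIT. Cache (old->new): [pear cow yak bat fox]
  16. access bat: HIT. Cache (old->new): [pear cow yak bat fox]
  17. access cow: HIT. Cache (old->new): [pear cow yak bat fox]
  18. access pig: MISS, evict pear. Cache (old->new): [cow yak bat fox pig]
  19. access cow: HIT. Cache (old->new): [cow yak bat fox pig]
  20. access pig: HIT. Cache (old->new): [cow yak bat fox pig]
  21. access cherry: MISS, evict cow. Cache (old->new): [yak bat fox pig cherry]
  22. access bat: HIT. Cache (old->new): [yak bat fox pig cherry]
Total: 13 hits, 9 misses, 4 evictions

Answer: bat cherry fox pig yak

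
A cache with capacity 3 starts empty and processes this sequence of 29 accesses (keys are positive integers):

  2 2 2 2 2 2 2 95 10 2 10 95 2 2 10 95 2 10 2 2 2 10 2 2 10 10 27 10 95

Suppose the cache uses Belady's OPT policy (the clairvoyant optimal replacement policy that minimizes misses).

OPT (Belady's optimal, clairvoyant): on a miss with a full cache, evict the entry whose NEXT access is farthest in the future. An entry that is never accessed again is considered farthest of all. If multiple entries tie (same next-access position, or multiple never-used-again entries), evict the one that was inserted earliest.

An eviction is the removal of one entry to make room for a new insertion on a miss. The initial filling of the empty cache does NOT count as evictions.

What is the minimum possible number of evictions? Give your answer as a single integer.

Answer: 1

Derivation:
OPT (Belady) simulation (capacity=3):
  1. access 2: MISS. Cache: [2]
  2. access 2: HIT. Next use of 2: step 3. Cache: [2]
  3. access 2: HIT. Next use of 2: step 4. Cache: [2]
  4. access 2: HIT. Next use of 2: step 5. Cache: [2]
  5. access 2: HIT. Next use of 2: step 6. Cache: [2]
  6. access 2: HIT. Next use of 2: step 7. Cache: [2]
  7. access 2: HIT. Next use of 2: step 10. Cache: [2]
  8. access 95: MISS. Cache: [2 95]
  9. access 10: MISS. Cache: [2 95 10]
  10. access 2: HIT. Next use of 2: step 13. Cache: [2 95 10]
  11. access 10: HIT. Next use of 10: step 15. Cache: [2 95 10]
  12. access 95: HIT. Next use of 95: step 16. Cache: [2 95 10]
  13. access 2: HIT. Next use of 2: step 14. Cache: [2 95 10]
  14. access 2: HIT. Next use of 2: step 17. Cache: [2 95 10]
  15. access 10: HIT. Next use of 10: step 18. Cache: [2 95 10]
  16. access 95: HIT. Next use of 95: step 29. Cache: [2 95 10]
  17. access 2: HIT. Next use of 2: step 19. Cache: [2 95 10]
  18. access 10: HIT. Next use of 10: step 22. Cache: [2 95 10]
  19. access 2: HIT. Next use of 2: step 20. Cache: [2 95 10]
  20. access 2: HIT. Next use of 2: step 21. Cache: [2 95 10]
  21. access 2: HIT. Next use of 2: step 23. Cache: [2 95 10]
  22. access 10: HIT. Next use of 10: step 25. Cache: [2 95 10]
  23. access 2: HIT. Next use of 2: step 24. Cache: [2 95 10]
  24. access 2: HIT. Next use of 2: never. Cache: [2 95 10]
  25. access 10: HIT. Next use of 10: step 26. Cache: [2 95 10]
  26. access 10: HIT. Next use of 10: step 28. Cache: [2 95 10]
  27. access 27: MISS, evict 2 (next use: never). Cache: [95 10 27]
  28. access 10: HIT. Next use of 10: never. Cache: [95 10 27]
  29. access 95: HIT. Next use of 95: never. Cache: [95 10 27]
Total: 25 hits, 4 misses, 1 evictions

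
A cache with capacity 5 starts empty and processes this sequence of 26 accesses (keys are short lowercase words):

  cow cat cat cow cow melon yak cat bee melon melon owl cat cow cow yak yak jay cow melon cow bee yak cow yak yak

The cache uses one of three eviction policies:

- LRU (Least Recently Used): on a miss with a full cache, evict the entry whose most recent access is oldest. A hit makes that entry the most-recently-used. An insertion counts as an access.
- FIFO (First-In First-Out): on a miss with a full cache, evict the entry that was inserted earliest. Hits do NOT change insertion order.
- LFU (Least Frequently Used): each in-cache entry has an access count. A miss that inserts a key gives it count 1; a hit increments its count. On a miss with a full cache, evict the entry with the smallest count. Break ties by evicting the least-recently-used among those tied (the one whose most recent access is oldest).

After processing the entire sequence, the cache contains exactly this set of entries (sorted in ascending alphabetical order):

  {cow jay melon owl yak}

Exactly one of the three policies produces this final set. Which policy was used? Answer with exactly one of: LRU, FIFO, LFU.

Simulating under each policy and comparing final sets:
  LRU: final set = {bee cow jay melon yak} -> differs
  FIFO: final set = {cow jay melon owl yak} -> MATCHES target
  LFU: final set = {bee cat cow melon yak} -> differs
Only FIFO produces the target set.

Answer: FIFO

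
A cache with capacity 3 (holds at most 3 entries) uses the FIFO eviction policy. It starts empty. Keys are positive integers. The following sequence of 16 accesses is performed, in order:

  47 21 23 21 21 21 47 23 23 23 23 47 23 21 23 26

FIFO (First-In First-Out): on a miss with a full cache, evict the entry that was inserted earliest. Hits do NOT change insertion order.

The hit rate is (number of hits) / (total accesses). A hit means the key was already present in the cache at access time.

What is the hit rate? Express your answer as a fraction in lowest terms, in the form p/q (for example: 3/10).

FIFO simulation (capacity=3):
  1. access 47: MISS. Cache (old->new): [47]
  2. access 21: MISS. Cache (old->new): [47 21]
  3. access 23: MISS. Cache (old->new): [47 21 23]
  4. access 21: HIT. Cache (old->new): [47 21 23]
  5. access 21: HIT. Cache (old->new): [47 21 23]
  6. access 21: HIT. Cache (old->new): [47 21 23]
  7. access 47: HIT. Cache (old->new): [47 21 23]
  8. access 23: HIT. Cache (old->new): [47 21 23]
  9. access 23: HIT. Cache (old->new): [47 21 23]
  10. access 23: HIT. Cache (old->new): [47 21 23]
  11. access 23: HIT. Cache (old->new): [47 21 23]
  12. access 47: HIT. Cache (old->new): [47 21 23]
  13. access 23: HIT. Cache (old->new): [47 21 23]
  14. access 21: HIT. Cache (old->new): [47 21 23]
  15. access 23: HIT. Cache (old->new): [47 21 23]
  16. access 26: MISS, evict 47. Cache (old->new): [21 23 26]
Total: 12 hits, 4 misses, 1 evictions

Hit rate = 12/16 = 3/4

Answer: 3/4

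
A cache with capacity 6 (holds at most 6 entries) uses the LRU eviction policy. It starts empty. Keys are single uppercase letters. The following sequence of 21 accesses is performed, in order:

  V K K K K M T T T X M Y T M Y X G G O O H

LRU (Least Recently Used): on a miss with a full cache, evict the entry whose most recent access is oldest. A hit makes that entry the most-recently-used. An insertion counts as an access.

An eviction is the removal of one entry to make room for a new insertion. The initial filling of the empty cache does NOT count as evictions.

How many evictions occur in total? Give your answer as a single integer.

Answer: 3

Derivation:
LRU simulation (capacity=6):
  1. access V: MISS. Cache (LRU->MRU): [V]
  2. access K: MISS. Cache (LRU->MRU): [V K]
  3. access K: HIT. Cache (LRU->MRU): [V K]
  4. access K: HIT. Cache (LRU->MRU): [V K]
  5. access K: HIT. Cache (LRU->MRU): [V K]
  6. access M: MISS. Cache (LRU->MRU): [V K M]
  7. access T: MISS. Cache (LRU->MRU): [V K M T]
  8. access T: HIT. Cache (LRU->MRU): [V K M T]
  9. access T: HIT. Cache (LRU->MRU): [V K M T]
  10. access X: MISS. Cache (LRU->MRU): [V K M T X]
  11. access M: HIT. Cache (LRU->MRU): [V K T X M]
  12. access Y: MISS. Cache (LRU->MRU): [V K T X M Y]
  13. access T: HIT. Cache (LRU->MRU): [V K X M Y T]
  14. access M: HIT. Cache (LRU->MRU): [V K X Y T M]
  15. access Y: HIT. Cache (LRU->MRU): [V K X T M Y]
  16. access X: HIT. Cache (LRU->MRU): [V K T M Y X]
  17. access G: MISS, evict V. Cache (LRU->MRU): [K T M Y X G]
  18. access G: HIT. Cache (LRU->MRU): [K T M Y X G]
  19. access O: MISS, evict K. Cache (LRU->MRU): [T M Y X G O]
  20. access O: HIT. Cache (LRU->MRU): [T M Y X G O]
  21. access H: MISS, evict T. Cache (LRU->MRU): [M Y X G O H]
Total: 12 hits, 9 misses, 3 evictions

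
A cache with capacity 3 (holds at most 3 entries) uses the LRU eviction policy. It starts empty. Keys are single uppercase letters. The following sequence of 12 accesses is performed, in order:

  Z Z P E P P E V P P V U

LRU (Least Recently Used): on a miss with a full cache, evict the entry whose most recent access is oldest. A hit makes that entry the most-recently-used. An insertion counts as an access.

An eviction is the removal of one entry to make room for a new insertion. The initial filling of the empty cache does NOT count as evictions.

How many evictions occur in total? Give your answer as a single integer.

Answer: 2

Derivation:
LRU simulation (capacity=3):
  1. access Z: MISS. Cache (LRU->MRU): [Z]
  2. access Z: HIT. Cache (LRU->MRU): [Z]
  3. access P: MISS. Cache (LRU->MRU): [Z P]
  4. access E: MISS. Cache (LRU->MRU): [Z P E]
  5. access P: HIT. Cache (LRU->MRU): [Z E P]
  6. access P: HIT. Cache (LRU->MRU): [Z E P]
  7. access E: HIT. Cache (LRU->MRU): [Z P E]
  8. access V: MISS, evict Z. Cache (LRU->MRU): [P E V]
  9. access P: HIT. Cache (LRU->MRU): [E V P]
  10. access P: HIT. Cache (LRU->MRU): [E V P]
  11. access V: HIT. Cache (LRU->MRU): [E P V]
  12. access U: MISS, evict E. Cache (LRU->MRU): [P V U]
Total: 7 hits, 5 misses, 2 evictions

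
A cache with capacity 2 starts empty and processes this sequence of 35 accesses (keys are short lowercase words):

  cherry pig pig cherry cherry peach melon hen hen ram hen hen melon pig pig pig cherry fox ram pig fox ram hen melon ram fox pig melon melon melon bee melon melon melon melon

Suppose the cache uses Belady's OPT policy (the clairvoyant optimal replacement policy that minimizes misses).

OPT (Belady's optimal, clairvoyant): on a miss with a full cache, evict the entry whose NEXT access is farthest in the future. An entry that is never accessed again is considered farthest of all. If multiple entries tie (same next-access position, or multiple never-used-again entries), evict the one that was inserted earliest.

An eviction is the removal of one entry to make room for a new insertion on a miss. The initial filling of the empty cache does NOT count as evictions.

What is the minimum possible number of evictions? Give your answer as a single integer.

OPT (Belady) simulation (capacity=2):
  1. access cherry: MISS. Cache: [cherry]
  2. access pig: MISS. Cache: [cherry pig]
  3. access pig: HIT. Next use of pig: step 14. Cache: [cherry pig]
  4. access cherry: HIT. Next use of cherry: step 5. Cache: [cherry pig]
  5. access cherry: HIT. Next use of cherry: step 17. Cache: [cherry pig]
  6. access peach: MISS, evict cherry (next use: step 17). Cache: [pig peach]
  7. access melon: MISS, evict peach (next use: never). Cache: [pig melon]
  8. access hen: MISS, evict pig (next use: step 14). Cache: [melon hen]
  9. access hen: HIT. Next use of hen: step 11. Cache: [melon hen]
  10. access ram: MISS, evict melon (next use: step 13). Cache: [hen ram]
  11. access hen: HIT. Next use of hen: step 12. Cache: [hen ram]
  12. access hen: HIT. Next use of hen: step 23. Cache: [hen ram]
  13. access melon: MISS, evict hen (next use: step 23). Cache: [ram melon]
  14. access pig: MISS, evict melon (next use: step 24). Cache: [ram pig]
  15. access pig: HIT. Next use of pig: step 16. Cache: [ram pig]
  16. access pig: HIT. Next use of pig: step 20. Cache: [ram pig]
  17. access cherry: MISS, evict pig (next use: step 20). Cache: [ram cherry]
  18. access fox: MISS, evict cherry (next use: never). Cache: [ram fox]
  19. access ram: HIT. Next use of ram: step 22. Cache: [ram fox]
  20. access pig: MISS, evict ram (next use: step 22). Cache: [fox pig]
  21. access fox: HIT. Next use of fox: step 26. Cache: [fox pig]
  22. access ram: MISS, evict pig (next use: step 27). Cache: [fox ram]
  23. access hen: MISS, evict fox (next use: step 26). Cache: [ram hen]
  24. access melon: MISS, evict hen (next use: never). Cache: [ram melon]
  25. access ram: HIT. Next use of ram: never. Cache: [ram melon]
  26. access fox: MISS, evict ram (next use: never). Cache: [melon fox]
  27. access pig: MISS, evict fox (next use: never). Cache: [melon pig]
  28. access melon: HIT. Next use of melon: step 29. Cache: [melon pig]
  29. access melon: HIT. Next use of melon: step 30. Cache: [melon pig]
  30. access melon: HIT. Next use of melon: step 32. Cache: [melon pig]
  31. access bee: MISS, evict pig (next use: never). Cache: [melon bee]
  32. access melon: HIT. Next use of melon: step 33. Cache: [melon bee]
  33. access melon: HIT. Next use of melon: step 34. Cache: [melon bee]
  34. access melon: HIT. Next use of melon: step 35. Cache: [melon bee]
  35. access melon: HIT. Next use of melon: never. Cache: [melon bee]
Total: 18 hits, 17 misses, 15 evictions

Answer: 15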